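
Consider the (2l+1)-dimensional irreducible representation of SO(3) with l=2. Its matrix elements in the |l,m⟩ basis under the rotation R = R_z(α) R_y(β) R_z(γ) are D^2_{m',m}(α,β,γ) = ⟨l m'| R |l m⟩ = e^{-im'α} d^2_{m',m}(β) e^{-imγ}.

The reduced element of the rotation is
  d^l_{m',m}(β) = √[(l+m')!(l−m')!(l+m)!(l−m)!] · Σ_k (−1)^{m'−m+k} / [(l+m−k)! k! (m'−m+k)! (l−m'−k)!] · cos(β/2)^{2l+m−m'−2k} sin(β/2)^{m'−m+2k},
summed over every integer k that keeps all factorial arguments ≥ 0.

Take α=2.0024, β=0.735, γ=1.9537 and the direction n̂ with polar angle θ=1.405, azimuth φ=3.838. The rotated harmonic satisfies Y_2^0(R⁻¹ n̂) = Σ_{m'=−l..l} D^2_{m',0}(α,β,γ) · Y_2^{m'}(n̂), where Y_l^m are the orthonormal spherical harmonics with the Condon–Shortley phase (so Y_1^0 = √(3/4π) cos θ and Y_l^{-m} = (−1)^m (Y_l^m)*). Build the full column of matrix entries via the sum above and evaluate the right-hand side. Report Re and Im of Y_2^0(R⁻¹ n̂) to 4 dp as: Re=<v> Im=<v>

Re=-0.3130 Im=0.0000

Need the full column D^2_{m',0} for m'=−2..2 at α=2.0024, β=0.7350, γ=1.9537.
cos(β/2)=0.933228, sin(β/2)=0.359283
d^2_{-2,0}: single k=2 term ⇒ +0.275376;  D = -0.178995-0.209267i
d^2_{-1,0}: k∈[1..2] ⇒ +0.715281 -0.106017 = +0.609264;  D = -0.254872+0.553392i
d^2_{0,0}: k∈[0..2] ⇒ +0.758494 -0.449687 +0.016663 = +0.325469;  D = +0.325469+0.000000i
d^2_{1,0}: k∈[0..1] ⇒ -0.715281 +0.106017 = -0.609264;  D = +0.254872+0.553392i
d^2_{2,0}: single k=0 term ⇒ +0.275376;  D = -0.178995+0.209267i
Y_2^{m'}(θ=1.405,φ=3.838) and Σ D·Y over m':
  (-0.1790-0.2093i)·(+0.0665-0.3698i)  (-0.2549+0.5534i)·(-0.0965+0.0807i)  (+0.3255+0.0000i)·(-0.2896+0.0000i)  (+0.2549+0.5534i)·(+0.0965+0.0807i)  (-0.1790+0.2093i)·(+0.0665+0.3698i)
Y_2^0(R⁻¹ n̂) = -0.312962+0.000000i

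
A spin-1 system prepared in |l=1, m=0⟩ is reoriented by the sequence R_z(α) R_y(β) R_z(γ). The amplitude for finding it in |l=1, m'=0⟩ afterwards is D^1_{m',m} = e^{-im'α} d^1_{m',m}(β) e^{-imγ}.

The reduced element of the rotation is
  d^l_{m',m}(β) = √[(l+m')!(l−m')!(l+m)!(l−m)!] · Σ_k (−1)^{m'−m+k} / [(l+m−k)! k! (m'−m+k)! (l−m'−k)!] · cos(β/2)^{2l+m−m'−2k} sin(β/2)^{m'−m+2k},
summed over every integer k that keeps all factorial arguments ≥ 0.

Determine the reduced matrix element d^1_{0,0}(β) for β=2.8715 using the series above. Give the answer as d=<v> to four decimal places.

d=-0.9637

d^1_{0,0}(β=2.8715) via the finite sum:
Half-angle: c=0.134636, s=0.990895. N=√(1·1·1·1)=1.000000
The bounds max(0,m−m')=0 and min(l+m,l−m')=1 give 2 terms
  k=0: (−1)^0·1.0000/(1)·0.1346^2·0.9909^0 = +0.018127
  k=1: (−1)^1·1.0000/(1)·0.1346^0·0.9909^2 = -0.981873
d^1_{0,0}(2.8715) = +0.018127 -0.981873 = -0.963746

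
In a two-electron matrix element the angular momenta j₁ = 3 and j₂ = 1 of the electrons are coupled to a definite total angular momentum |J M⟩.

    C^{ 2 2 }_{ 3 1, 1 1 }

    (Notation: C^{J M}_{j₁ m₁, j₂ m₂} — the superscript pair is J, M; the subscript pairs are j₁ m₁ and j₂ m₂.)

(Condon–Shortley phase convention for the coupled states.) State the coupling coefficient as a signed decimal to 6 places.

j₁+j₂−J=2  J+j₁−j₂=4  J−j₁+j₂=0  j₁+j₂+J+1=7
(j₁±m₁, j₂±m₂, J±M) = (4,2,2,0,4,0)
P² = 768/7
sum k=2..2:
  [2] +1/48 = 1/48
S = 1/48
C² = P²·S² = 1/21 ; C = +0.218218

+√(1/21) = +0.218218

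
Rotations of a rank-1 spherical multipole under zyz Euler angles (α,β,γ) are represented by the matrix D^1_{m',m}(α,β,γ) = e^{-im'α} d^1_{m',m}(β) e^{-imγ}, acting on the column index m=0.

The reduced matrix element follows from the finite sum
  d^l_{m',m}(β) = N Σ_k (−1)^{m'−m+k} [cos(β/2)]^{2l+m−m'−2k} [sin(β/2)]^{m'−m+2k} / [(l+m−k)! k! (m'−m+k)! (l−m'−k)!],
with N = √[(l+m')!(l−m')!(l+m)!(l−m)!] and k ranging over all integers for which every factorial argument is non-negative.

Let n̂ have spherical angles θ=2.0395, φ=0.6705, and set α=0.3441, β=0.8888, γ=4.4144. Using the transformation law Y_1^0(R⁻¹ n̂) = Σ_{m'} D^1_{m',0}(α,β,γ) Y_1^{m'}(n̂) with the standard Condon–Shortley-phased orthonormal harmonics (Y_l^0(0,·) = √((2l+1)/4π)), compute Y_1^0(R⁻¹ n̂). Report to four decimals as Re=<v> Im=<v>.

Need the full column D^1_{m',0} for m'=−1..1 at α=0.3441, β=0.8888, γ=4.4144.
cos(β/2)=0.902869, sin(β/2)=0.429916
d^1_{-1,0}: single k=1 term ⇒ +0.548938;  D = +0.516759+0.185184i
d^1_{0,0}: k∈[0..1] ⇒ +0.815172 -0.184828 = +0.630344;  D = +0.630344+0.000000i
d^1_{1,0}: single k=0 term ⇒ -0.548938;  D = -0.516759+0.185184i
Y_1^{m'}(θ=2.0395,φ=0.6705) and Σ D·Y over m':
  (+0.5168+0.1852i)·(+0.2415-0.1915i)  (+0.6303+0.0000i)·(-0.2207+0.0000i)  (-0.5168+0.1852i)·(-0.2415-0.1915i)
Y_1^0(R⁻¹ n̂) = +0.181409+0.000000i

Re=0.1814 Im=0.0000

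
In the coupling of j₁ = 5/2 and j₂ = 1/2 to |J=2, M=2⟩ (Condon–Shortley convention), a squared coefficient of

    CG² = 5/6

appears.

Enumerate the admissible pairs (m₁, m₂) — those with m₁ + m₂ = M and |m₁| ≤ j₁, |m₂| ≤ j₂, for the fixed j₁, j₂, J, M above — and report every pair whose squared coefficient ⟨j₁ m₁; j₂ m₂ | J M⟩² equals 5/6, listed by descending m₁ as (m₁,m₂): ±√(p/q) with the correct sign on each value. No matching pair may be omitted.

(5/2,-1/2): +√(5/6)

Admissible pairs with m₁+m₂ = M = 2: (3/2,1/2), (5/2,-1/2)
  (m₁,m₂)=(5/2,-1/2): CG² = 5/6, CG = +√(5/6)   ← matches the target
  (m₁,m₂)=(3/2,1/2): CG² = 1/6, CG = −√(1/6)
Pairs with CG² = 5/6: (5/2,-1/2): +√(5/6)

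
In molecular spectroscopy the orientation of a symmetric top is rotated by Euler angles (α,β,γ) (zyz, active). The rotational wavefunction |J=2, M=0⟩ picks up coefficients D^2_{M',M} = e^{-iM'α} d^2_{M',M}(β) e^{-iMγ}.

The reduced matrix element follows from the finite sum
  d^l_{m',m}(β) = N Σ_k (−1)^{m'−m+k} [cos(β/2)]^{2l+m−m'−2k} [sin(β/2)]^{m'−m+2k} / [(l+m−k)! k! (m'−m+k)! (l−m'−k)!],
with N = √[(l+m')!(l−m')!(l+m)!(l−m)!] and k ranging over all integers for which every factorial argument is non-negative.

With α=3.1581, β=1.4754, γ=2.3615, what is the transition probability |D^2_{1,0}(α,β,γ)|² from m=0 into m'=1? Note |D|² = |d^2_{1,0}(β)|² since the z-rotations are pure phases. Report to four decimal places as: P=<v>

P=0.0135

Split into d^2_{1,0}(β=1.4754) × two z-phases.
With c≡cos(β/2)=0.740017 and s≡sin(β/2)=0.672588, N=[6·1·2·2]^{1/2}=4.898979
k: max(0,(0)−(1))=0 … min(2+(0),2−(1))=1
  k=0: (−1)^1·4.8990/(2)·0.7400^3·0.6726^1 = -0.667652
  k=1: (−1)^2·4.8990/(2)·0.7400^1·0.6726^3 = +0.551524
d^2_{1,0}(1.4754) = -0.667652 +0.551524 = -0.116129
|D^2_{1,0}|² = |d^2_{1,0}(β)|² = (-0.116129)² = 0.013486 (the z-rotation phases have unit modulus)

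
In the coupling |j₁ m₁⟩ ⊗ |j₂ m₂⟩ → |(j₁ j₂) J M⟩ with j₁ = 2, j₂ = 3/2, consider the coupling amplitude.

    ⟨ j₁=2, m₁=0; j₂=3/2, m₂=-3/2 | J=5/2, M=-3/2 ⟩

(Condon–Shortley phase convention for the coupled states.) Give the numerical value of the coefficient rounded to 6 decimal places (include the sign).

+√(18/35) ≈ +0.717137

√[6·1!3!2!/7! · 2!2!0!3!1!4!] = √(288/35)
  +(−1)^0/∏(0,1,2,0,1,2)! = 1/4  (running 1/4)
⟨..|..⟩ = √(288/35)·(1/4) = +0.717137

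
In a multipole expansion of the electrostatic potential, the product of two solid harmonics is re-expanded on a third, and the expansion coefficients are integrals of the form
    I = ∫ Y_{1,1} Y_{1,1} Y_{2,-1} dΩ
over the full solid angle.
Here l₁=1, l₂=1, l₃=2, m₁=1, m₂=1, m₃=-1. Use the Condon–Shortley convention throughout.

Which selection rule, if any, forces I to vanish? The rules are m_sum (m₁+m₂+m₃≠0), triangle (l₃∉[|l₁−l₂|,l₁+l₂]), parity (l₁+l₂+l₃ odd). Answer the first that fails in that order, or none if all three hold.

m_sum

Σmᵢ = 1  ✗
l₃∈[|l₁−l₂|,l₁+l₂]=[0,2], have l₃=2
Σlᵢ = 4 ⇒ even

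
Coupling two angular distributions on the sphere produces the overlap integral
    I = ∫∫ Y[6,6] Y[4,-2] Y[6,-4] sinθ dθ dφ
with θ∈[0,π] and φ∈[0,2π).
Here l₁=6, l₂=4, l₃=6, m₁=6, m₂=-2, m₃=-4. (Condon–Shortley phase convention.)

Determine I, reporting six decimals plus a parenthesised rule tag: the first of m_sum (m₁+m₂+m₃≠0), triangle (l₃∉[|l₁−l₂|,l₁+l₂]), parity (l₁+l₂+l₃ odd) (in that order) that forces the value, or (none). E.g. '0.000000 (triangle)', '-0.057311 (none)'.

m-sum 0 ✓  L=16 even ✓  2≤6≤10 ✓
Π(2lᵢ+1) = 13×9×13 = 1521
triangle coeff Δ(6,4,6) = 1/15315300
Σ_t [0,4]: t=0:+1/829440 t=1:−1/25920 t=2:+1/9216 t=3:−1/25920 t=4:+1/829440 = 7/207360
(3j)²=28/2431 [(6 4 6; 0 0 0)], sign=+1
Σ_t [0,0]: t=0:+1/3870720 = 1/3870720
(3j)²=135/6188 [(6 4 6; 6 -2 -4)], sign=+1
⇒ 4πI² = 1215/3179
I = (+1)√(1215/3179/(4π)) = 0.17439657
No selection rule forces the value: the integral is nonzero (none).

0.174397 (none)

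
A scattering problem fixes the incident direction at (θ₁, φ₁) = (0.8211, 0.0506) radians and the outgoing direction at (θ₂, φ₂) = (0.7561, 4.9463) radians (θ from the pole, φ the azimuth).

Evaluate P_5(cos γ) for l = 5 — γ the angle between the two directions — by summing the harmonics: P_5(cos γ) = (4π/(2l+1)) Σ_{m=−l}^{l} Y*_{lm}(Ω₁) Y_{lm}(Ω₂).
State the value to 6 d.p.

-0.121023

Addition theorem: P_5(cos γ) = (4π/11) Σ_m Y*_{lm}(Ω₁) Y_{lm}(Ω₂), m = −5…5:
  term(m=-5) = 0.00546 + 0.00419j   from Y*(Ω₁)=0.09437 + 0.02440j, Y(Ω₂)=0.06495 + 0.02756j
  term(m=-4) = 0.05045 - 0.04544j   from Y*(Ω₁)=0.28112 + 0.05769j, Y(Ω₂)=0.14037 - 0.19046j
  term(m=-3) = -0.09475 - 0.15456j   from Y*(Ω₁)=0.42620 + 0.06520j, Y(Ω₂)=-0.27144 - 0.32113j
  term(m=-2) = -0.07743 + 0.02973j   from Y*(Ω₁)=0.24186 + 0.02456j, Y(Ω₂)=-0.30452 + 0.15385j
  term(m=-1) = 0.00481 + 0.02597j   from Y*(Ω₁)=-0.22779 - 0.01154j, Y(Ω₂)=-0.02684 - 0.11266j
  term(m=+0) = 0.11698 + 0.00000j   from Y*(Ω₁)=-0.31240 + 0.00000j, Y(Ω₂)=-0.37445 + 0.00000j
  term(m=+1) = 0.00481 - 0.02597j   from Y*(Ω₁)=0.22779 - 0.01154j, Y(Ω₂)=0.02684 - 0.11266j
  term(m=+2) = -0.07743 - 0.02973j   from Y*(Ω₁)=0.24186 - 0.02456j, Y(Ω₂)=-0.30452 - 0.15385j
  term(m=+3) = -0.09475 + 0.15456j   from Y*(Ω₁)=-0.42620 + 0.06520j, Y(Ω₂)=0.27144 - 0.32113j
  term(m=+4) = 0.05045 + 0.04544j   from Y*(Ω₁)=0.28112 - 0.05769j, Y(Ω₂)=0.14037 + 0.19046j
  term(m=+5) = 0.00546 - 0.00419j   from Y*(Ω₁)=-0.09437 + 0.02440j, Y(Ω₂)=-0.06495 + 0.02756j
Σ over m = -0.10594 + 0.00000j; ×(4π/11) → -0.12102 + 0.00000j. Real part: -0.121023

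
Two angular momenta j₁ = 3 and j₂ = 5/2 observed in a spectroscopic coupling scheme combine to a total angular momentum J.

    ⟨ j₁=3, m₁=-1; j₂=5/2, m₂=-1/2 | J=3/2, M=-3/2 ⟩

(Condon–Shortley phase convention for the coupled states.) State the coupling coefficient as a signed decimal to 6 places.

+√(9/35) ≈ +0.507093

triangle: 4!*2!*1!/8! = 48/40320
(j±m)!: 2!*4!*2!*3!*0!*3! = 3456
prefactor² = (2J+1)*Δ*N² = 576/35
  k=2: +1/(2!*2!*2!*0!*0!*1!) = 1/8
Σ = 1/8  ⇒  CG² = 576/35*(1/8)² = 9/35
CG = +√(9/35) = +0.507093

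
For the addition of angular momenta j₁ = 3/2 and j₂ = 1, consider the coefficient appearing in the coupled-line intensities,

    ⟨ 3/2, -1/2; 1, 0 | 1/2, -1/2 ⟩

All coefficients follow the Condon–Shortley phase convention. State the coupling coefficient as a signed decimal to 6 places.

√[2·2!1!0!/4! · 1!2!1!1!0!1!] = √(1/3)
  +(−1)^1/∏(1,1,1,0,0,0)! = -1  (running -1)
⟨..|..⟩ = √(1/3)·(-1) = -0.577350

−√(1/3) = -0.577350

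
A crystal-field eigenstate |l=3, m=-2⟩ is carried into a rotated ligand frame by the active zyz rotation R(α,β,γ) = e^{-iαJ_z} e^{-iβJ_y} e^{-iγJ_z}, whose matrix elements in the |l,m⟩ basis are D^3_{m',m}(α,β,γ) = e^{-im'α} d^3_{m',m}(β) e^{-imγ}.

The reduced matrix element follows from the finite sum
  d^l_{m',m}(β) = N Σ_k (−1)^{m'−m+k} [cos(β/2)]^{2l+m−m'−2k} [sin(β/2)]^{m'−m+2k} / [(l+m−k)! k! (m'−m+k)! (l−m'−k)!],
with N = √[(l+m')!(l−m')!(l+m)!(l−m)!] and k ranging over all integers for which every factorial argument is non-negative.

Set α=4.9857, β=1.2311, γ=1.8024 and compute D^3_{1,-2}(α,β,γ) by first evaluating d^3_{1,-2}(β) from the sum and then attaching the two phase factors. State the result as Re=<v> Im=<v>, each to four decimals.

Re=-0.0938 Im=0.4880

Split into d^3_{1,-2}(β=1.2311) × two z-phases.
c=cos(1.231100/2)=0.816456, s=sin(1.231100/2)=0.577408; N=√[24·2·1·120]=75.894664
k: max(0,(-2)−(1))=0 … min(3+(-2),3−(1))=1
  k=0: (−1)^3·75.8947/(12)·0.8165^3·0.5774^3 = -0.662637
  k=1: (−1)^4·75.8947/(24)·0.8165^1·0.5774^5 = +0.165709
d^3_{1,-2}(1.2311) = -0.662637 +0.165709 = -0.496929
D = (+0.269921+0.962882i)·(-0.496929)·(-0.894624-0.446820i) = -0.093799+0.487996i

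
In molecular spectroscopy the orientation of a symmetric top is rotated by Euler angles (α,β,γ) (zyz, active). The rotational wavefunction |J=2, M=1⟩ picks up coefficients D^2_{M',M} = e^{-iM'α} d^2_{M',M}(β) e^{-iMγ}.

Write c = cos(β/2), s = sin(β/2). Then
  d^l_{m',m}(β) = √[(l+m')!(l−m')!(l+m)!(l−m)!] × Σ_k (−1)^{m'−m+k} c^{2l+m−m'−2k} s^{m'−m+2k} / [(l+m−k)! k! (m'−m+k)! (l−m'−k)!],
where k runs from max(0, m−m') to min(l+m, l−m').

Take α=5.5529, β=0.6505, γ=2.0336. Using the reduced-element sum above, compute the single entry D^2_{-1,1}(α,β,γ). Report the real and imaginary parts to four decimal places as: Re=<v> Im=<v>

First d^2_{-1,1}(β=0.6505), then the phase factors e^{-i(-1)α} and e^{-i(1)γ}:
Half-angle: c=0.947571, s=0.319546. N=√(1·6·6·1)=6.000000
The bounds max(0,m−m')=2 and min(l+m,l−m')=3 give 2 terms
  k=2: (−1)^0·6.0000/(2)·0.9476^2·0.3195^2 = +0.275049
  k=3: (−1)^1·6.0000/(6)·0.9476^0·0.3195^4 = -0.010426
d^2_{-1,1}(0.6505) = +0.275049 -0.010426 = +0.264623
Phases: e^{-i·(-1)·5.5529}=+0.744984-0.667082i, e^{-i·(1)·2.0336}=-0.446459-0.894804i ⇒ D=-0.245970-0.097590i

Re=-0.2460 Im=-0.0976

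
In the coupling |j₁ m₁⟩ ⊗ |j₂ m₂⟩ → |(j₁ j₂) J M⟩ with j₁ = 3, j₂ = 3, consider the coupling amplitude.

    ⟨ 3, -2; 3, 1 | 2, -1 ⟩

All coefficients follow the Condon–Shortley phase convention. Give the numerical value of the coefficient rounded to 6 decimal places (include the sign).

-0.422577  (= −√(5/28))

√[5·4!2!2!/9! · 1!5!4!2!1!3!] = √(320/7)
  +(−1)^3/∏(3,1,2,1,0,1)! = -1/12  (running -1/12)
  +(−1)^4/∏(4,0,1,0,1,2)! = 1/48  (running -1/16)
⟨..|..⟩ = √(320/7)·(-1/16) = -0.422577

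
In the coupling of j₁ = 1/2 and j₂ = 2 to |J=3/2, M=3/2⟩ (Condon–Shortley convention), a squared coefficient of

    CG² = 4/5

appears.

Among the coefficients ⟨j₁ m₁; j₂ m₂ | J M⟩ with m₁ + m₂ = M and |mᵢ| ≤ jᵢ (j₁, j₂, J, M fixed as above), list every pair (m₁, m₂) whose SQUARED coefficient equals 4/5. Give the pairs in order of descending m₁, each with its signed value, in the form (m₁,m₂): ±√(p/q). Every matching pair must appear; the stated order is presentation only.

Admissible pairs with m₁+m₂ = M = 3/2: (-1/2,2), (1/2,1)
  (m₁,m₂)=(1/2,1): CG² = 1/5, CG = +√(1/5)
  (m₁,m₂)=(-1/2,2): CG² = 4/5, CG = −√(4/5)   ← matches the target
Pairs with CG² = 4/5: (-1/2,2): −√(4/5)

(-1/2,2): −√(4/5)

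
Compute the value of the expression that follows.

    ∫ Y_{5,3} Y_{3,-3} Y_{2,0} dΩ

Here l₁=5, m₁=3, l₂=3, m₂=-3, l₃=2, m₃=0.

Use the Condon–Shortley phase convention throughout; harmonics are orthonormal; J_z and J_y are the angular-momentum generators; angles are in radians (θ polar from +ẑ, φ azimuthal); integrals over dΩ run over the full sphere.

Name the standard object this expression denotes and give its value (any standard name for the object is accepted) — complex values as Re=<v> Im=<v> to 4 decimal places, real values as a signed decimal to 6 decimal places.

Gaunt coefficient, -0.126792

This is a Gaunt coefficient — the integral of a triple product of spherical harmonics over the sphere.
Rules hold: Σm=0, L=10 even, 2≤2≤8.
N = 11·7·5 = 385
Δ = 6!·4!·0!/11! = 1/2310
Racah Σ t=3..3: t=3:−1/144 = -1/144
⇒ 3j(5 3 2; 0 0 0)² = 10/231, sgn -1
Racah Σ t=0..0: t=0:+1/2880 = 1/2880
⇒ 3j(5 3 2; 3 -3 0)² = 2/165, sgn +1
4πI² = N·(3j₀)²·(3jₘ)² = 20/99
I = -1·√(0.20202/4π) = -0.12679218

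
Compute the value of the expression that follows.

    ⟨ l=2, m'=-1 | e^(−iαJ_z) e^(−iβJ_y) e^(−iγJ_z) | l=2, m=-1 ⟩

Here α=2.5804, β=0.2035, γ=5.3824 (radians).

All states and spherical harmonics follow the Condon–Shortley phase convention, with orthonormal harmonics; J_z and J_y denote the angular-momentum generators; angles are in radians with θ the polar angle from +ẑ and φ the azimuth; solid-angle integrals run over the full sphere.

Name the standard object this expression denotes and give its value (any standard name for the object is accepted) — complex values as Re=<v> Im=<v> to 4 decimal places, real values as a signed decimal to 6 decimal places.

This is a Wigner D-matrix element — the rotation-matrix element ⟨l m'| R(α,β,γ) |l m⟩ in the angular-momentum basis.
First d^2_{-1,-1}(β=0.2035), then the phase factors e^{-i(-1)α} and e^{-i(-1)γ}:
Half-angle: c=0.994828, s=0.101575. N=√(1·6·1·6)=6.000000
k∈{0,1} keeps every argument non-negative
  k=0: (−1)^0·6.0000/(6)·0.9948^4·0.1016^0 = +0.979472
  k=1: (−1)^1·6.0000/(2)·0.9948^2·0.1016^2 = -0.030633
d^2_{-1,-1}(0.2035) = +0.979472 -0.030633 = +0.948839
D = (-0.846621+0.532196i)·(+0.948839)·(+0.620995-0.783815i) = -0.103047+0.943227i

Wigner D-matrix element, Re=-0.1030 Im=0.9432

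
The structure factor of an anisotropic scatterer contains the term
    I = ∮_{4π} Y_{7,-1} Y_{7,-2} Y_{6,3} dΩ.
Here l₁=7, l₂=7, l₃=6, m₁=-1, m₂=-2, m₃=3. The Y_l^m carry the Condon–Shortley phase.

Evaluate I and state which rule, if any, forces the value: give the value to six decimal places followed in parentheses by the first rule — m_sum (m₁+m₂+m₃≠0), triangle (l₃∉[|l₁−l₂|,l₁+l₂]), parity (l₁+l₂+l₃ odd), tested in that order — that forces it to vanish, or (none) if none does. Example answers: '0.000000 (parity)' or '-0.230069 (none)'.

m-sum 0 ✓  L=20 even ✓  0≤6≤14 ✓
Π(2lᵢ+1) = 15×15×13 = 2925
triangle coeff Δ(7,7,6) = 1/2444321880
Σ_t [1,7]: t=1:−1/2612736000 t=2:+1/20736000 t=3:−1/1658880 t=4:+1/746496 t=5:−1/1658880 t=6:+1/20736000 t=7:−1/2612736000 = 1/4354560
(3j)²=1000/138567 [(7 7 6; 0 0 0)], sign=+1
Σ_t [2,5]: t=2:+1/37324800 t=3:−1/4147200 t=4:+1/3317760 t=5:−1/18662400 = 1/29859840
(3j)²=175/138567 [(7 7 6; -1 -2 3)], sign=-1
⇒ 4πI² = 4375000/164109517
I = (-1)√(4375000/164109517/(4π)) = -0.04605929
No selection rule forces the value: the integral is nonzero (none).

-0.046059 (none)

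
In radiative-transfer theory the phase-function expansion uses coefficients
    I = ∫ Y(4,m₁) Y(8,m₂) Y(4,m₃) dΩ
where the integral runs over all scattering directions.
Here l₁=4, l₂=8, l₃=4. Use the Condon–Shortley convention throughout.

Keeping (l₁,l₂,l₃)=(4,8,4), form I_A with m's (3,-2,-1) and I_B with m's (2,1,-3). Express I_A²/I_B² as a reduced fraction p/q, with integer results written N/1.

20/7

Shared (l₁,l₂,l₃)=(4,8,4): N and (l;000)² cancel in I_A²/I_B².
A: Δ = 8!·0!·8!/17! = 1/218790; Racah Σ t=1..1: t=1:−1/3628800 = -1/3628800; ⇒ 3j(4 8 4; 3 -2 -1)² = 8/2431, sgn +1
B: Δ = 8!·0!·8!/17! = 1/218790; Racah Σ t=2..2: t=2:+1/7257600 = 1/7257600; ⇒ 3j(4 8 4; 2 1 -3)² = 14/12155, sgn -1
I_A²/I_B² = (8/2431)/(14/12155) = 20/7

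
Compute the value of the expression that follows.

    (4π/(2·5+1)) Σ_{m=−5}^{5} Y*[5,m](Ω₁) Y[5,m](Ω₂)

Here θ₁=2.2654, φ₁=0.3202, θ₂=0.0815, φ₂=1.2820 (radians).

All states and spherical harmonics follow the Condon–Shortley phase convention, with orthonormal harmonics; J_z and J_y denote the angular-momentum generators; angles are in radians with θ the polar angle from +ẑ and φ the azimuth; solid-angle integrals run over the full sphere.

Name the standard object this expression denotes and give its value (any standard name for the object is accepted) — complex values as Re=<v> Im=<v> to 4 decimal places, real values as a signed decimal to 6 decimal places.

This sum is the spherical-harmonic addition theorem: it equals the Legendre polynomial P_l(cos γ) of the angle γ between the two directions.
Expand P_5 via completeness: Σ_{m} conj(Y_{5,m}) at Ω₁ times Y_{5,m} at Ω₂ —
  [-5]  conj(Y_{5,-5})(Ω₁) = -0.00375 + 0.12420j ; Y_{5,-5}(Ω₂) = 0.00000 - 0.00000j ; Δ = 0.00000 + 0.00000j
  [-4]  conj(Y_{5,-4})(Ω₁) = -0.09361 - 0.31368j ; Y_{5,-4}(Ω₂) = 0.00003 + 0.00006j ; Δ = 0.00002 - 0.00001j
  [-3]  conj(Y_{5,-3})(Ω₁) = 0.24161 + 0.34554j ; Y_{5,-3}(Ω₂) = -0.00113 + 0.00096j ; Δ = -0.00060 - 0.00016j
  [-2]  conj(Y_{5,-2})(Ω₁) = -0.11764 - 0.08766j ; Y_{5,-2}(Ω₂) = -0.01857 - 0.01210j ; Δ = 0.00112 + 0.00305j
  [-1]  conj(Y_{5,-1})(Ω₁) = -0.28282 - 0.09378j ; Y_{5,-1}(Ω₂) = 0.05804 - 0.19534j ; Δ = -0.03473 + 0.04980j
  [+0]  conj(Y_{5,0})(Ω₁) = 0.23238 + 0.00000j ; Y_{5,0}(Ω₂) = 0.88956 + 0.00000j ; Δ = 0.20671 + 0.00000j
  [+1]  conj(Y_{5,1})(Ω₁) = 0.28282 - 0.09378j ; Y_{5,1}(Ω₂) = -0.05804 - 0.19534j ; Δ = -0.03473 - 0.04980j
  [+2]  conj(Y_{5,2})(Ω₁) = -0.11764 + 0.08766j ; Y_{5,2}(Ω₂) = -0.01857 + 0.01210j ; Δ = 0.00112 - 0.00305j
  [+3]  conj(Y_{5,3})(Ω₁) = -0.24161 + 0.34554j ; Y_{5,3}(Ω₂) = 0.00113 + 0.00096j ; Δ = -0.00060 + 0.00016j
  [+4]  conj(Y_{5,4})(Ω₁) = -0.09361 + 0.31368j ; Y_{5,4}(Ω₂) = 0.00003 - 0.00006j ; Δ = 0.00002 + 0.00001j
  [+5]  conj(Y_{5,5})(Ω₁) = 0.00375 + 0.12420j ; Y_{5,5}(Ω₂) = -0.00000 - 0.00000j ; Δ = 0.00000 - 0.00000j
Total Σ_m = 0.13832 - 0.00000j. Multiply by 1.142397: 0.15801 - 0.00000j. P_5(cos γ) = 0.158014

Legendre polynomial (addition theorem), +0.158014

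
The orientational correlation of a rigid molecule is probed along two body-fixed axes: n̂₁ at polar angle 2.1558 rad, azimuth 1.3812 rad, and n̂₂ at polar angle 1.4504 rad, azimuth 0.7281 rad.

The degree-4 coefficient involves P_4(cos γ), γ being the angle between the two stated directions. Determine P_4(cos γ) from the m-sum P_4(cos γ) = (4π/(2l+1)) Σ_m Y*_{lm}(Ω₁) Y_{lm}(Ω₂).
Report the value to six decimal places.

-0.401082

Summing Y*_{l m}(θ₁,φ₁)·Y_{l m}(θ₂,φ₂) over m ∈ [−4, 4]; prefactor 4π/(2·4+1) = 1.396263:
  m=-4: (0.15521 - 0.14704j) × (-0.41862 - 0.09766j) = -0.07933 + 0.04640j  (running Σ = -0.07933 + 0.04640j)
  m=-3: (0.21573 + 0.33747j) × (-0.08469 - 0.12027j) = 0.02232 - 0.05452j  (running Σ = -0.05702 - 0.00813j)
  m=-2: (-0.24505 + 0.09765j) × (-0.03389 + 0.29446j) = -0.02045 - 0.07547j  (running Σ = -0.07746 - 0.08360j)
  m=-1: (0.03553 + 0.18513j) × (-0.12207 + 0.10882j) = -0.02448 - 0.01873j  (running Σ = -0.10195 - 0.10233j)
  m=0: (-0.30609 + 0.00000j) × (0.27235 + 0.00000j) = -0.08336 + 0.00000j  (running Σ = -0.18531 - 0.10233j)
  m=1: (-0.03553 + 0.18513j) × (0.12207 + 0.10882j) = -0.02448 + 0.01873j  (running Σ = -0.20979 - 0.08360j)
  m=2: (-0.24505 - 0.09765j) × (-0.03389 - 0.29446j) = -0.02045 + 0.07547j  (running Σ = -0.23024 - 0.00813j)
  m=3: (-0.21573 + 0.33747j) × (0.08469 - 0.12027j) = 0.02232 + 0.05452j  (running Σ = -0.20792 + 0.04640j)
  m=4: (0.15521 + 0.14704j) × (-0.41862 + 0.09766j) = -0.07933 - 0.04640j  (running Σ = -0.28725 + 0.00000j)
Σ over m = -0.28725 + 0.00000j; ×(4π/9) → -0.40108 + 0.00000j. Real part: -0.401082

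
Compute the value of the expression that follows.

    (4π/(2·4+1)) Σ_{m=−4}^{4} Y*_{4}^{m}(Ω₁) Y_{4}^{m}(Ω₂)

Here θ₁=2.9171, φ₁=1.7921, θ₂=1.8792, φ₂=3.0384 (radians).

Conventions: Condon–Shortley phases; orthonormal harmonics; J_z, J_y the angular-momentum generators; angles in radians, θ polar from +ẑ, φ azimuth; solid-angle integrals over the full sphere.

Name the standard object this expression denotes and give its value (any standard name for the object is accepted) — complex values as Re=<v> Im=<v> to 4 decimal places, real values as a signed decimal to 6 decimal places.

Legendre polynomial (addition theorem), -0.044204

This sum is the spherical-harmonic addition theorem: it equals the Legendre polynomial P_l(cos γ) of the angle γ between the two directions.
Addition theorem: P_4(cos γ) = (4π/9) Σ_m Y*_{lm}(Ω₁) Y_{lm}(Ω₂), m = −4…4:
  m=-4: Y*=(0.000688, 0.000841)  Y=(0.334110, 0.146316)  product (0.000107, 0.000382)
  m=-3: Y*=(-0.008295, 0.010602)  Y=(0.313028, 0.100126)  product (-0.003658, 0.002488)
  m=-2: Y*=(-0.084685, -0.040138)  Y=(-0.105542, -0.022097)  product (0.008051, 0.006107)
  m=-1: Y*=(0.082329, -0.365925)  Y=(-0.320516, -0.033193)  product (-0.038534, 0.114552)
  m=+0: Y*=(0.645685, -0.000000)  Y=(0.056389, 0.000000)  product (0.036410, 0.000000)
  m=+1: Y*=(-0.082329, -0.365925)  Y=(0.320516, -0.033193)  product (-0.038534, -0.114552)
  m=+2: Y*=(-0.084685, 0.040138)  Y=(-0.105542, 0.022097)  product (0.008051, -0.006107)
  m=+3: Y*=(0.008295, 0.010602)  Y=(-0.313028, 0.100126)  product (-0.003658, -0.002488)
  m=+4: Y*=(0.000688, -0.000841)  Y=(0.334110, -0.146316)  product (0.000107, -0.000382)
Total Σ_m = (-0.031659, -0.000000). Multiply by 1.396263: (-0.044204, -0.000000). P_4(cos γ) = -0.044204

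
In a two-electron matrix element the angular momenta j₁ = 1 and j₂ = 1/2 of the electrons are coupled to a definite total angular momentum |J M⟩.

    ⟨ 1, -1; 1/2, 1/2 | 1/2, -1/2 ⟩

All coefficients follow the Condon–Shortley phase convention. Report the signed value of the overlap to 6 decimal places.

−√(2/3) = -0.816497

j₁+j₂−J=1  J+j₁−j₂=1  J−j₁+j₂=0  j₁+j₂+J+1=3
(j₁±m₁, j₂±m₂, J±M) = (0,2,1,0,0,1)
P² = 2/3
sum k=1..1:
  [1] −1/1 = -1
S = -1
C² = P²·S² = 2/3 ; C = -0.816497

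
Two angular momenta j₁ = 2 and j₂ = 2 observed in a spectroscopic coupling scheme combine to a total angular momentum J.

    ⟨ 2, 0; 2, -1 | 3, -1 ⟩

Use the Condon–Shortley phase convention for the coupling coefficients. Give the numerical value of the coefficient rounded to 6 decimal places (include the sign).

j₁+j₂−J=1  J+j₁−j₂=3  J−j₁+j₂=3  j₁+j₂+J+1=8
(j₁±m₁, j₂±m₂, J±M) = (2,2,1,3,2,4)
P² = 36/5
sum k=0..1:
  [0] +1/4 = 1/4
  [1] −1/12 = -1/12
S = 1/6
C² = P²·S² = 1/5 ; C = +0.447214

+√(1/5) = +0.447214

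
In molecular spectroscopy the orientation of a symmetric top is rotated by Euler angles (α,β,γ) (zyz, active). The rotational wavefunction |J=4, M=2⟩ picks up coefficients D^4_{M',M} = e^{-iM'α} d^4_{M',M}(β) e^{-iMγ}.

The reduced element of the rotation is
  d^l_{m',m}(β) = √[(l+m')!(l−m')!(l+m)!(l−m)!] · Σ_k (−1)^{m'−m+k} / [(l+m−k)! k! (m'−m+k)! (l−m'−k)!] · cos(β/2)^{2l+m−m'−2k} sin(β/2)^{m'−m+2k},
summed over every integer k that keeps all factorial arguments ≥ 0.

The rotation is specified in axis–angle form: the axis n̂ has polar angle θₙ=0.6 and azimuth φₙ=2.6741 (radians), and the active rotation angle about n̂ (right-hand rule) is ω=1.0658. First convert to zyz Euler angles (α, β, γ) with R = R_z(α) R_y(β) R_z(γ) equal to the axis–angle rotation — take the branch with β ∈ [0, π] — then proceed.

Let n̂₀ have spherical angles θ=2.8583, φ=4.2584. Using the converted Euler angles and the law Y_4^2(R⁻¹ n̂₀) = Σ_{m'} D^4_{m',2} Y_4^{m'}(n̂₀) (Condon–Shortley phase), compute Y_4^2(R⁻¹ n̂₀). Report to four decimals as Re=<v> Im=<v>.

Axis–angle → zyz. n̂ = (sinθₙcosφₙ, sinθₙsinφₙ, cosθₙ) = (-0.504057, +0.254456, +0.825336), ω = 1.0658.
R = I cosω + sinω [n̂]ₓ + (1−cosω) n̂n̂ᵀ gives
  R = [+0.614956, -0.788522, +0.007948; +0.656107, +0.517227, +0.549546; -0.437439, -0.332732, +0.835426]
β = atan2(√(R₁₃²+R₂₃²), R₃₃) = 0.581889; α = atan2(R₂₃, R₁₃) mod 2π = 1.556335; γ = atan2(R₃₂, −R₃₁) mod 2π = 5.632913
Need the full column D^4_{m',2} for m'=−4..4 at α=1.5563, β=0.5819, γ=5.6329.
cos(β/2)=0.957973, sin(β/2)=0.286857
d^4_{-4,2}: single k=6 term ⇒ +0.002706;  D = +0.000872+0.002561i
d^4_{-3,2}: k∈[5..6] ⇒ +0.019168 -0.000573 = +0.018595;  D = +0.017688-0.005737i
d^4_{-2,2}: k∈[4..6] ⇒ +0.085540 -0.006136 +0.000046 = +0.079450;  D = -0.023416-0.075921i
d^4_{-1,2}: k∈[3..5] ⇒ +0.269327 -0.036224 +0.000650 = +0.233752;  D = -0.224342+0.065657i
d^4_{0,2}: k∈[2..4] ⇒ +0.603356 -0.144267 +0.004851 = +0.463940;  D = +0.123859+0.447100i
d^4_{1,2}: k∈[1..3] ⇒ +0.901106 -0.403990 +0.024149 = +0.521265;  D = +0.504306-0.131885i
d^4_{2,2}: k∈[0..2] ⇒ +0.709296 -0.763191 +0.085540 = +0.031644;  D = -0.007563-0.030727i
d^4_{3,2}: k∈[0..1] ⇒ -0.794701 +0.213771 = -0.580930;  D = +0.566044-0.130666i
d^4_{4,2}: single k=0 term ⇒ +0.336536;  D = +0.070945+0.328973i
Y_4^{m'}(θ=2.8583,φ=4.2584) and Σ D·Y over m':
  (+0.0009+0.0026i)·(-0.0007+0.0026i)  (+0.0177-0.0057i)·(-0.0257+0.0054i)  (-0.0234-0.0759i)·(-0.0877-0.1123i)  (-0.2243+0.0657i)·(+0.1923-0.3940i)  (+0.1239+0.4471i)·(+0.5383+0.0000i)  (+0.5043-0.1319i)·(-0.1923-0.3940i)  (-0.0076-0.0307i)·(-0.0877+0.1123i)  (+0.5660-0.1307i)·(+0.0257+0.0054i)  (+0.0709+0.3290i)·(-0.0007-0.0026i)
Y_4^2(R⁻¹ n̂) = -0.086253+0.179040i

Re=-0.0863 Im=0.1790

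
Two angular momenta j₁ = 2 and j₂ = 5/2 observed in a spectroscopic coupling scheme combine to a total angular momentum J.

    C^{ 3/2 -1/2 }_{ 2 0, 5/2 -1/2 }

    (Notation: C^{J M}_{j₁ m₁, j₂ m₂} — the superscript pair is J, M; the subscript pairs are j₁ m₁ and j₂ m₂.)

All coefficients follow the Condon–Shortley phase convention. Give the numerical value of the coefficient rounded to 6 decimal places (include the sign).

√[4·3!1!2!/7! · 2!2!2!3!1!2!] = √(32/35)
  +(−1)^1/∏(1,2,1,1,0,1)! = -1/2  (running -1/2)
  +(−1)^2/∏(2,1,0,0,1,2)! = 1/4  (running -1/4)
⟨..|..⟩ = √(32/35)·(-1/4) = -0.239046

−√(2/35) ≈ -0.239046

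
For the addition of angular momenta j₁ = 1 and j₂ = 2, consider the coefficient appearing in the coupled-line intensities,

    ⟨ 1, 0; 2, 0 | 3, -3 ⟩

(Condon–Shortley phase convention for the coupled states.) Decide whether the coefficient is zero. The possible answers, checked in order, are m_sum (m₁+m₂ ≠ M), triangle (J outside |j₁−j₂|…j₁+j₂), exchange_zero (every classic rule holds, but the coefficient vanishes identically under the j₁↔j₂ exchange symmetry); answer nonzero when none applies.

m-sum: m₁+m₂ = 0+0 = 0, M = -3  ✗ ⇒ coefficient is 0

m_sum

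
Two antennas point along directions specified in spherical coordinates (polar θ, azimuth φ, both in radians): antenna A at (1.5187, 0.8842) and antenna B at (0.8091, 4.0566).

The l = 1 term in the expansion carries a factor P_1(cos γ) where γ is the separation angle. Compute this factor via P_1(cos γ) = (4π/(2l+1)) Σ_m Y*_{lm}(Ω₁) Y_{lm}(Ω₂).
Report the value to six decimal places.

Term-by-term m-sum for l=1 (normalisation 4π/3 = 4.188790):
  m=-1: Y*=(0.218715, 0.266845)  Y=(-0.152460, 0.198160)  product (-0.086223, 0.002657)
  m=+0: Y*=(0.025443, -0.000000)  Y=(0.337209, 0.000000)  product (0.008580, 0.000000)
  m=+1: Y*=(-0.218715, 0.266845)  Y=(0.152460, 0.198160)  product (-0.086223, -0.002657)
Accumulated sum (-0.163867, 0.000000); after 4π/(2l+1) scaling, (-0.686404, 0.000000) ⇒ P_1 = -0.686404

-0.686404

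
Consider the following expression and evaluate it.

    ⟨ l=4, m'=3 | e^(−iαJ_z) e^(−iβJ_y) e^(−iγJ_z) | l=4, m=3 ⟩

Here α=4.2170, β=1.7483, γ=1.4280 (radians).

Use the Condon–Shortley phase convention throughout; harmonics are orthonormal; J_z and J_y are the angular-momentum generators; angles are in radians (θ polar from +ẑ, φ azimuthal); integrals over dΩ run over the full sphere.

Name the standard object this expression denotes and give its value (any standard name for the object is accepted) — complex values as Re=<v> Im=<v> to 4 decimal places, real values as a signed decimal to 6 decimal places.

This is a Wigner D-matrix element — the rotation-matrix element ⟨l m'| R(α,β,γ) |l m⟩ in the angular-momentum basis.
First d^4_{3,3}(β=1.7483), then the phase factors e^{-i(3)α} and e^{-i(3)γ}:
With c≡cos(β/2)=0.641649 and s≡sin(β/2)=0.766998, N=[5040·1·5040·1]^{1/2}=5040.000000
Admissible k: 0..1 (factorial args all ≥0)
  k=0: (−1)^0·5040.0000/(5040)·0.6416^8·0.7670^0 = +0.028733
  k=1: (−1)^1·5040.0000/(720)·0.6416^6·0.7670^2 = -0.287390
d^4_{3,3}(1.7483) = +0.028733 -0.287390 = -0.258657
Phases: e^{-i·(3)·4.2170}=+0.996421-0.084528i, e^{-i·(3)·1.4280}=-0.415406+0.909636i ⇒ D=+0.087175-0.243524i

Wigner D-matrix element, Re=0.0872 Im=-0.2435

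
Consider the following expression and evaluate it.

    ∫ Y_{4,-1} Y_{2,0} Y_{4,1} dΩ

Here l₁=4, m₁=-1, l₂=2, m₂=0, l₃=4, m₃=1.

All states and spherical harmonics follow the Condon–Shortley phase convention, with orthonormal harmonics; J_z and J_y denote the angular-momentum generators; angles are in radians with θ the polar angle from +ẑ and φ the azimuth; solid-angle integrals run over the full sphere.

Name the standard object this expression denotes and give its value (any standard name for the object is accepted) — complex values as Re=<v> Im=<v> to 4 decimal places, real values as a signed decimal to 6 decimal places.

Gaunt coefficient, -0.139264

This is a Gaunt coefficient — the integral of a triple product of spherical harmonics over the sphere.
Rules hold: Σm=0, L=10 even, 2≤4≤6.
N = 9·5·9 = 405
Δ = 2!·6!·2!/11! = 1/13860
Racah Σ t=0..2: t=0:+1/192 t=1:−1/36 t=2:+1/192 = -5/288
⇒ 3j(4 2 4; 0 0 0)² = 20/693, sgn -1
Racah Σ t=0..2: t=0:+1/480 t=1:−1/48 t=2:+1/144 = -17/1440
⇒ 3j(4 2 4; -1 0 1)² = 289/13860, sgn +1
4πI² = N·(3j₀)²·(3jₘ)² = 1445/5929
I = -1·√(0.243717/4π) = -0.13926381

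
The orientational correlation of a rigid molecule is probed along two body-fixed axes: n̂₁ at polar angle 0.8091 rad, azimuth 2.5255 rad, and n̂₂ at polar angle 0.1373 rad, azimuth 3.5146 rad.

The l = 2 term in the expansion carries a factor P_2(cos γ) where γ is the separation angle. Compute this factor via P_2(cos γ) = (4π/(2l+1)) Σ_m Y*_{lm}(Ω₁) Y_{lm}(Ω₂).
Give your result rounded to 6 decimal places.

Expand P_2 via completeness: Σ_{m} conj(Y_{2,m}) at Ω₁ times Y_{2,m} at Ω₂ —
  m=-2: Y*=0.06720 - 0.19080j  Y=0.00531 - 0.00491j  product -0.00058 - 0.00134j
  m=-1: Y*=-0.31490 + 0.22296j  Y=-0.09754 + 0.03817j  product 0.02221 - 0.03377j
  m=+0: Y*=0.13528 + 0.00000j  Y=0.61306 + 0.00000j  product 0.08293 + 0.00000j
  m=+1: Y*=0.31490 + 0.22296j  Y=0.09754 + 0.03817j  product 0.02221 + 0.03377j
  m=+2: Y*=0.06720 + 0.19080j  Y=0.00531 + 0.00491j  product -0.00058 + 0.00134j
Total Σ_m = 0.12618 + 0.00000j. Multiply by 2.513274: 0.31713 + 0.00000j. P_2(cos γ) = 0.317134

0.317134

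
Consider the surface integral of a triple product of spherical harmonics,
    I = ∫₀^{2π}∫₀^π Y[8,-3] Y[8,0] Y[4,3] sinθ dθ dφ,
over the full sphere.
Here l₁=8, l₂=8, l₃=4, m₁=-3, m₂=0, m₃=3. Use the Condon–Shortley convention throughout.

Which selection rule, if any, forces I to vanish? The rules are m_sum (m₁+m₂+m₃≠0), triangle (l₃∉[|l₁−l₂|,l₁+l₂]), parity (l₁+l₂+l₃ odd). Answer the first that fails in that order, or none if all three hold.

none

m₁+m₂+m₃ = -3 + 0 + 3 = 0  ✓
triangle: |8−8|=0 ≤ l₃=4 ≤ 8+8=16  ✓
parity: l₁+l₂+l₃ = 20 is even  ✓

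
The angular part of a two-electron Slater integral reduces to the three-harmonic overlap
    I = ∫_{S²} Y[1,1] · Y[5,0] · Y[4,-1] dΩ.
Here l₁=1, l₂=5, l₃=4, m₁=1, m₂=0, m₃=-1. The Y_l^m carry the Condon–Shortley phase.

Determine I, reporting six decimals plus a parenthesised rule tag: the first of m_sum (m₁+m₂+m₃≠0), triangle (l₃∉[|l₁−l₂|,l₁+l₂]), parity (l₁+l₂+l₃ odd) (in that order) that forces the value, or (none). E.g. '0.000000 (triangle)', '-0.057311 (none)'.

Rules hold: Σm=0, L=10 even, 4≤4≤6.
N = 3·11·9 = 297
Δ = 2!·0!·8!/11! = 1/495
Racah Σ t=1..1: t=1:−1/576 = -1/576
⇒ 3j(1 5 4; 0 0 0)² = 5/99, sgn -1
Racah Σ t=0..0: t=0:+1/1440 = 1/1440
⇒ 3j(1 5 4; 1 0 -1)² = 2/99, sgn -1
4πI² = N·(3j₀)²·(3jₘ)² = 10/33
I = +1·√(0.30303/4π) = 0.15528807
No selection rule forces the value: the integral is nonzero (none).

0.155288 (none)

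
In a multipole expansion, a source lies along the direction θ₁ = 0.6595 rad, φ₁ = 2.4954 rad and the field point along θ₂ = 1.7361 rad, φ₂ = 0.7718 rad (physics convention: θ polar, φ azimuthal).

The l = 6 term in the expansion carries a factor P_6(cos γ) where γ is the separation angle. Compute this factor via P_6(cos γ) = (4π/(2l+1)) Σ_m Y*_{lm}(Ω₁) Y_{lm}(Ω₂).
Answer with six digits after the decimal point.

Term-by-term m-sum for l=6 (normalisation 4π/13 = 0.966644):
  term(m=-6) = (-0.006918, -0.009026)   from Y*(Ω₁)=(-0.018953, 0.017153), Y(Ω₂)=(-0.036258, 0.443415)
  term(m=-5) = (0.020316, -0.021204)   from Y*(Ω₁)=(0.113759, -0.010194), Y(Ω₂)=(0.193733, -0.169030)
  term(m=-4) = (-0.057327, -0.040171)   from Y*(Ω₁)=(-0.250606, -0.156010), Y(Ω₂)=(0.236780, 0.012892)
  term(m=-3) = (0.056373, -0.114238)   from Y*(Ω₁)=(0.164786, 0.427668), Y(Ω₂)=(-0.188363, -0.204394)
  term(m=-2) = (-0.052180, -0.016462)   from Y*(Ω₁)=(0.088403, -0.309280), Y(Ω₂)=(0.004626, -0.170037)
  term(m=-1) = (-0.007390, 0.047988)   from Y*(Ω₁)=(0.137639, -0.103810), Y(Ω₂)=(-0.201837, 0.196421)
  term(m=+0) = (0.057955, 0.000000)   from Y*(Ω₁)=(-0.382537, -0.000000), Y(Ω₂)=(-0.151501, 0.000000)
  term(m=+1) = (-0.007390, -0.047988)   from Y*(Ω₁)=(-0.137639, -0.103810), Y(Ω₂)=(0.201837, 0.196421)
  term(m=+2) = (-0.052180, 0.016462)   from Y*(Ω₁)=(0.088403, 0.309280), Y(Ω₂)=(0.004626, 0.170037)
  term(m=+3) = (0.056373, 0.114238)   from Y*(Ω₁)=(-0.164786, 0.427668), Y(Ω₂)=(0.188363, -0.204394)
  term(m=+4) = (-0.057327, 0.040171)   from Y*(Ω₁)=(-0.250606, 0.156010), Y(Ω₂)=(0.236780, -0.012892)
  term(m=+5) = (0.020316, 0.021204)   from Y*(Ω₁)=(-0.113759, -0.010194), Y(Ω₂)=(-0.193733, -0.169030)
  term(m=+6) = (-0.006918, 0.009026)   from Y*(Ω₁)=(-0.018953, -0.017153), Y(Ω₂)=(-0.036258, -0.443415)
Σ over m = (-0.036300, 0.000000); ×(4π/13) → (-0.035089, 0.000000). Real part: -0.035089

-0.035089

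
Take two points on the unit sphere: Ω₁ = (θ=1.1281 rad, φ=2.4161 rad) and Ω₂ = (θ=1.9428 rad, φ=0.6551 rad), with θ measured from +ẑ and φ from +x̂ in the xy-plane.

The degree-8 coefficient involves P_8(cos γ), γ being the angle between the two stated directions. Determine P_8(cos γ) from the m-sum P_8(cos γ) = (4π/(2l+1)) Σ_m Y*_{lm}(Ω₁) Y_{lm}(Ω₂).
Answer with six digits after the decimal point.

-0.256916

Expand P_8 via completeness: Σ_{m} conj(Y_{8,m}) at Ω₁ times Y_{8,m} at Ω₂ —
  term(m=-8) = +0.003292+0.066905i   from Y*(Ω₁)=+0.203269+0.105629i, Y(Ω₂)=+0.147427+0.252537i
  term(m=-7) = -0.192596+0.047003i   from Y*(Ω₁)=-0.155488-0.405618i, Y(Ω₂)=+0.057663-0.452718i
  term(m=-6) = -0.036131-0.078870i   from Y*(Ω₁)=-0.126310+0.336148i, Y(Ω₂)=-0.170208+0.171441i
  term(m=-5) = +0.008923-0.006368i   from Y*(Ω₁)=-0.045904+0.024242i, Y(Ω₂)=-0.209283+0.028193i
  term(m=-4) = +0.085647+0.081536i   from Y*(Ω₁)=+0.346657+0.084694i, Y(Ω₂)=+0.287377+0.164997i
  term(m=-3) = +0.004305-0.006708i   from Y*(Ω₁)=-0.071961-0.103913i, Y(Ω₂)=+0.024237+0.058215i
  term(m=-2) = -0.091828-0.036721i   from Y*(Ω₁)=+0.035378-0.293869i, Y(Ω₂)=+0.086090-0.322844i
  term(m=-1) = +0.000039-0.000204i   from Y*(Ω₁)=-0.142019+0.125947i, Y(Ω₂)=-0.000869+0.000668i
  term(m=+0) = +0.089136+0.000000i   from Y*(Ω₁)=-0.270640-0.000000i, Y(Ω₂)=-0.329351+0.000000i
  term(m=+1) = +0.000039+0.000204i   from Y*(Ω₁)=+0.142019+0.125947i, Y(Ω₂)=+0.000869+0.000668i
  term(m=+2) = -0.091828+0.036721i   from Y*(Ω₁)=+0.035378+0.293869i, Y(Ω₂)=+0.086090+0.322844i
  term(m=+3) = +0.004305+0.006708i   from Y*(Ω₁)=+0.071961-0.103913i, Y(Ω₂)=-0.024237+0.058215i
  term(m=+4) = +0.085647-0.081536i   from Y*(Ω₁)=+0.346657-0.084694i, Y(Ω₂)=+0.287377-0.164997i
  term(m=+5) = +0.008923+0.006368i   from Y*(Ω₁)=+0.045904+0.024242i, Y(Ω₂)=+0.209283+0.028193i
  term(m=+6) = -0.036131+0.078870i   from Y*(Ω₁)=-0.126310-0.336148i, Y(Ω₂)=-0.170208-0.171441i
  term(m=+7) = -0.192596-0.047003i   from Y*(Ω₁)=+0.155488-0.405618i, Y(Ω₂)=-0.057663-0.452718i
  term(m=+8) = +0.003292-0.066905i   from Y*(Ω₁)=+0.203269-0.105629i, Y(Ω₂)=+0.147427-0.252537i
Total Σ_m = -0.347560+0.000000i. Multiply by 0.739198: -0.256916+0.000000i. P_8(cos γ) = -0.256916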